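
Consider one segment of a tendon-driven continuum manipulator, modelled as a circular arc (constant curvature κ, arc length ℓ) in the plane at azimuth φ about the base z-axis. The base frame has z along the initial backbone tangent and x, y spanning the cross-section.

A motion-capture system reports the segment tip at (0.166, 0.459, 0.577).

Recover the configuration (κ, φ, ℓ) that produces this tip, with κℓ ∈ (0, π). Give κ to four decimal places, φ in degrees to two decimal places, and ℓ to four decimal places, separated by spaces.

1.7091 70.12 0.8216

ρ = √(x²+y²) = √(0.166² + 0.459²) = 0.48810
φ = atan2(y, x) mod 360° = atan2(0.459, 0.166) = 70.1172°
|p|² = ρ² + z² = 0.48810² + 0.577² = 0.57117
κ = 2ρ / |p|² = 2×0.48810 / 0.57117 = 1.70912
θ = 2·atan2(ρ, z) = 2·atan2(0.48810, 0.577) = 1.40424 rad
ℓ = θ/κ = 1.40424/1.70912 = 0.82162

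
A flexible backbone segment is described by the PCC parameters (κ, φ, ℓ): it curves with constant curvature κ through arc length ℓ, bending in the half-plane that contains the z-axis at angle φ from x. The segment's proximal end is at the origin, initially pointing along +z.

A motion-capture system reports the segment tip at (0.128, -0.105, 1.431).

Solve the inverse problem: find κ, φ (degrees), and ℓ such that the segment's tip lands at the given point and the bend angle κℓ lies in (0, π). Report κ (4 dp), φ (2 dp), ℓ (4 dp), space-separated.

0.1596 320.64 1.4437

ρ = √(x²+y²) = √(0.128² + -0.105²) = 0.16556
φ = atan2(y, x) mod 360° = atan2(-0.105, 0.128) = 320.6375°
|p|² = ρ² + z² = 0.16556² + 1.431² = 2.07517
κ = 2ρ / |p|² = 2×0.16556 / 2.07517 = 0.15956
θ = 2·atan2(ρ, z) = 2·atan2(0.16556, 1.431) = 0.23036 rad
ℓ = θ/κ = 0.23036/0.15956 = 1.44374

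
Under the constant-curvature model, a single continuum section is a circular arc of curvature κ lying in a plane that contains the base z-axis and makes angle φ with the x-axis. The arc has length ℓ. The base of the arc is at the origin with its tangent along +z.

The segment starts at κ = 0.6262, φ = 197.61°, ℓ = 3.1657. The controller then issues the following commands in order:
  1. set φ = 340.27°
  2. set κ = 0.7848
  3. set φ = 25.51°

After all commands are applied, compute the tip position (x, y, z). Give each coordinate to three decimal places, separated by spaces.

initial: κ=0.6262, φ=197.61°, ℓ=3.1657
cmd 1: set φ=340.27° → (κ,φ,ℓ)=(0.6262,340.27°,3.1657) → tip=(2.1045,-0.7548,1.4636)
cmd 2: set κ=0.7848 → (κ,φ,ℓ)=(0.7848,340.27°,3.1657) → tip=(2.1490,-0.7707,0.7784)
cmd 3: set φ=25.51° → (κ,φ,ℓ)=(0.7848,25.51°,3.1657) → tip=(2.0605,0.9832,0.7784)

2.060 0.983 0.778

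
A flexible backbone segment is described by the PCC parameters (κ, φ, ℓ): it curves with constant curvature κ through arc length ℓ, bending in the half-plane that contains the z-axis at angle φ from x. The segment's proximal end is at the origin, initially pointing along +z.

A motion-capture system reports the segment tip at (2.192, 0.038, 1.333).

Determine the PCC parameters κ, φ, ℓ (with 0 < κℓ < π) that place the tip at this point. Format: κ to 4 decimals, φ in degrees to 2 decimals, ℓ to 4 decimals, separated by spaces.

ρ = √(x²+y²) = √(2.192² + 0.038²) = 2.19233
φ = atan2(y, x) mod 360° = atan2(0.038, 2.192) = 0.9932°
|p|² = ρ² + z² = 2.19233² + 1.333² = 6.58320
κ = 2ρ / |p|² = 2×2.19233 / 6.58320 = 0.66604
θ = 2·atan2(ρ, z) = 2·atan2(2.19233, 1.333) = 2.04899 rad
ℓ = θ/κ = 2.04899/0.66604 = 3.07638

0.6660 0.99 3.0764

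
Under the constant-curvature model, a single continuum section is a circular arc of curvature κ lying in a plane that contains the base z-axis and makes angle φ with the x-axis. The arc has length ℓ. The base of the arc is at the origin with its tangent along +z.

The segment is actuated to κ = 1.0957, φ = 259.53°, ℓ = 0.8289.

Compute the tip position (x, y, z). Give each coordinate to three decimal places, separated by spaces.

-0.064 -0.345 0.720

θ = κ·ℓ = 1.0957 × 0.8289 = 0.90823 rad
ρ = (1 − cos θ)/κ = (1 − 0.61515)/1.0957 = 0.35124
z = sin θ / κ = 0.78841/1.0957 = 0.71955
x = ρ cos φ = 0.35124 × cos(259.53°) = -0.06383
y = ρ sin φ = 0.35124 × sin(259.53°) = -0.34539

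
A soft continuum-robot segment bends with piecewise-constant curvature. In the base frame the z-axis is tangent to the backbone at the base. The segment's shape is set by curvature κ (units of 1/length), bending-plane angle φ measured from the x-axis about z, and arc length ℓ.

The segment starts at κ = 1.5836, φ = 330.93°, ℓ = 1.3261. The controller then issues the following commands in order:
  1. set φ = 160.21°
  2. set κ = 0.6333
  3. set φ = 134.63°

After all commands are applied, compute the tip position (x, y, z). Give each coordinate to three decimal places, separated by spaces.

initial: κ=1.5836, φ=330.93°, ℓ=1.3261
cmd 1: set φ=160.21° → (κ,φ,ℓ)=(1.5836,160.21°,1.3261) → tip=(-0.8942,0.3217,0.5451)
cmd 2: set κ=0.6333 → (κ,φ,ℓ)=(0.6333,160.21°,1.3261) → tip=(-0.4939,0.1777,1.1756)
cmd 3: set φ=134.63° → (κ,φ,ℓ)=(0.6333,134.63°,1.3261) → tip=(-0.3687,0.3735,1.1756)

-0.369 0.374 1.176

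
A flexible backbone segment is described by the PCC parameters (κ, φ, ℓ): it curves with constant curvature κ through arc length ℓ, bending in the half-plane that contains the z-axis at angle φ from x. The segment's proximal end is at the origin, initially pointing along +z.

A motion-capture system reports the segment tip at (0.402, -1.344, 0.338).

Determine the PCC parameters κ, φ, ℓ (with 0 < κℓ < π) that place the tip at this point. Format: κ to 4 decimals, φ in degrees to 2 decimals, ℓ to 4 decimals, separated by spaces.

ρ = √(x²+y²) = √(0.402² + -1.344²) = 1.40283
φ = atan2(y, x) mod 360° = atan2(-1.344, 0.402) = 286.6523°
|p|² = ρ² + z² = 1.40283² + 0.338² = 2.08218
κ = 2ρ / |p|² = 2×1.40283 / 2.08218 = 1.34746
θ = 2·atan2(ρ, z) = 2·atan2(1.40283, 0.338) = 2.66872 rad
ℓ = θ/κ = 2.66872/1.34746 = 1.98055

1.3475 286.65 1.9806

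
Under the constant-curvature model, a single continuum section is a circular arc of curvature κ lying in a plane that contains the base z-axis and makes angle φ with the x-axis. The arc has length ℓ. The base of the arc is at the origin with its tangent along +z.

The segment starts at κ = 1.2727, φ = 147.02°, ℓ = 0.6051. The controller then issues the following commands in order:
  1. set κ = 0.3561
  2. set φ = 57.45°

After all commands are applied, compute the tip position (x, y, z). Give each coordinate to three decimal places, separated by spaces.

0.035 0.055 0.600

initial: κ=1.2727, φ=147.02°, ℓ=0.6051
cmd 1: set κ=0.3561 → (κ,φ,ℓ)=(0.3561,147.02°,0.6051) → tip=(-0.0545,0.0354,0.6004)
cmd 2: set φ=57.45° → (κ,φ,ℓ)=(0.3561,57.45°,0.6051) → tip=(0.0349,0.0547,0.6004)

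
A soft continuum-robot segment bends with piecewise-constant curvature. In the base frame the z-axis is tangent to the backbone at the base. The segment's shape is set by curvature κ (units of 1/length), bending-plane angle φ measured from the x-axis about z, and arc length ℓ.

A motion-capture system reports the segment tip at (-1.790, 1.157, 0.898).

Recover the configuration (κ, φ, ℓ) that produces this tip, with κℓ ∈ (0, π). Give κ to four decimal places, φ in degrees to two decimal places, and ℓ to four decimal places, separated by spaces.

0.7969 147.12 2.9415

ρ = √(x²+y²) = √(-1.790² + 1.157²) = 2.13137
φ = atan2(y, x) mod 360° = atan2(1.157, -1.790) = 147.1226°
|p|² = ρ² + z² = 2.13137² + 0.898² = 5.34915
κ = 2ρ / |p|² = 2×2.13137 / 5.34915 = 0.79690
θ = 2·atan2(ρ, z) = 2·atan2(2.13137, 0.898) = 2.34409 rad
ℓ = θ/κ = 2.34409/0.79690 = 2.94150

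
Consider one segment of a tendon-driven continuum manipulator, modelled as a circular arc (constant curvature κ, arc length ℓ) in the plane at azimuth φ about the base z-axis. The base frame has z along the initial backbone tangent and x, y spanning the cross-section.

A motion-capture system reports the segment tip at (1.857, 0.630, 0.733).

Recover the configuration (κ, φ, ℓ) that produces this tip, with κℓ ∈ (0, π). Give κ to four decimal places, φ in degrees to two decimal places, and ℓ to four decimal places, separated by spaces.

ρ = √(x²+y²) = √(1.857² + 0.630²) = 1.96096
φ = atan2(y, x) mod 360° = atan2(0.630, 1.857) = 18.7399°
|p|² = ρ² + z² = 1.96096² + 0.733² = 4.38264
κ = 2ρ / |p|² = 2×1.96096 / 4.38264 = 0.89487
θ = 2·atan2(ρ, z) = 2·atan2(1.96096, 0.733) = 2.42616 rad
ℓ = θ/κ = 2.42616/0.89487 = 2.71117

0.8949 18.74 2.7112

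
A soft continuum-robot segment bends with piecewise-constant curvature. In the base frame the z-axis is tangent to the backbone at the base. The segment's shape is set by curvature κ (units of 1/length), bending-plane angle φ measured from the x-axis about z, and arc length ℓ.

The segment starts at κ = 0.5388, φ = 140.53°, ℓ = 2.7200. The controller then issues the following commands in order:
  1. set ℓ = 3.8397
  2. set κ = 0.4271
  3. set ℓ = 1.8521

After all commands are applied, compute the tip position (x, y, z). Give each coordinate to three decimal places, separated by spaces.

initial: κ=0.5388, φ=140.53°, ℓ=2.7200
cmd 1: set ℓ=3.8397 → (κ,φ,ℓ)=(0.5388,140.53°,3.8397) → tip=(-2.1172,1.7434,1.6305)
cmd 2: set κ=0.4271 → (κ,φ,ℓ)=(0.4271,140.53°,3.8397) → tip=(-1.9323,1.5912,2.3358)
cmd 3: set ℓ=1.8521 → (κ,φ,ℓ)=(0.4271,140.53°,1.8521) → tip=(-0.5366,0.4419,1.6649)

-0.537 0.442 1.665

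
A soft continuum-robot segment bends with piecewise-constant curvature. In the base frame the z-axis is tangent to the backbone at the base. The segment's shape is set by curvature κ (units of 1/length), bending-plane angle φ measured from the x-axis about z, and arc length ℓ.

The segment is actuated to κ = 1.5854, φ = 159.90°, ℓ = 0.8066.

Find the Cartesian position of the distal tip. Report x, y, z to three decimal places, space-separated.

-0.422 0.154 0.604

θ = κ·ℓ = 1.5854 × 0.8066 = 1.27878 rad
ρ = (1 − cos θ)/κ = (1 − 0.28788)/1.5854 = 0.44917
z = sin θ / κ = 0.95767/1.5854 = 0.60405
x = ρ cos φ = 0.44917 × cos(159.90°) = -0.42182
y = ρ sin φ = 0.44917 × sin(159.90°) = 0.15436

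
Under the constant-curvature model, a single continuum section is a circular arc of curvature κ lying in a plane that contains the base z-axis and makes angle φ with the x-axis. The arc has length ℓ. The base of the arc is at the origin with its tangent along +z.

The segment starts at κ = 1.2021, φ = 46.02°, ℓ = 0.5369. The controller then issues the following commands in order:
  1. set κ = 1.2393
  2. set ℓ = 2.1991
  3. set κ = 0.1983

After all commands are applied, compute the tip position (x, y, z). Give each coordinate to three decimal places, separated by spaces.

initial: κ=1.2021, φ=46.02°, ℓ=0.5369
cmd 1: set κ=1.2393 → (κ,φ,ℓ)=(1.2393,46.02°,0.5369) → tip=(0.1195,0.1239,0.4982)
cmd 2: set ℓ=2.1991 → (κ,φ,ℓ)=(1.2393,46.02°,2.1991) → tip=(1.0728,1.1117,0.3263)
cmd 3: set κ=0.1983 → (κ,φ,ℓ)=(0.1983,46.02°,2.1991) → tip=(0.3277,0.3396,2.1301)

0.328 0.340 2.130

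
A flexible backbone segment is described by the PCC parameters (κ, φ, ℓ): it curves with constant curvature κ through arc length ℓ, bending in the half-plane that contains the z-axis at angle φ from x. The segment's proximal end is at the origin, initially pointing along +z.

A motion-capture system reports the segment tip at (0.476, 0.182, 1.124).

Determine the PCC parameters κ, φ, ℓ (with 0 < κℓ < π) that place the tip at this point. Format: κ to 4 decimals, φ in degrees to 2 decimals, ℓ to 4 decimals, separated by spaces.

0.6692 20.92 1.2722

ρ = √(x²+y²) = √(0.476² + 0.182²) = 0.50961
φ = atan2(y, x) mod 360° = atan2(0.182, 0.476) = 20.9245°
|p|² = ρ² + z² = 0.50961² + 1.124² = 1.52308
κ = 2ρ / |p|² = 2×0.50961 / 1.52308 = 0.66918
θ = 2·atan2(ρ, z) = 2·atan2(0.50961, 1.124) = 0.85134 rad
ℓ = θ/κ = 0.85134/0.66918 = 1.27220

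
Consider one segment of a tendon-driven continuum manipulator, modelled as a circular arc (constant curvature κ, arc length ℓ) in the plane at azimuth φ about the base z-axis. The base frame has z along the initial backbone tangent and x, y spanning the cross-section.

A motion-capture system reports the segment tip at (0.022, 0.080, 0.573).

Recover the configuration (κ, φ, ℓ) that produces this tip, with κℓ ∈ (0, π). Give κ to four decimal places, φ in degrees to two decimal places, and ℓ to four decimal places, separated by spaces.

ρ = √(x²+y²) = √(0.022² + 0.080²) = 0.08297
φ = atan2(y, x) mod 360° = atan2(0.080, 0.022) = 74.6237°
|p|² = ρ² + z² = 0.08297² + 0.573² = 0.33521
κ = 2ρ / |p|² = 2×0.08297 / 0.33521 = 0.49503
θ = 2·atan2(ρ, z) = 2·atan2(0.08297, 0.573) = 0.28760 rad
ℓ = θ/κ = 0.28760/0.49503 = 0.58098

0.4950 74.62 0.5810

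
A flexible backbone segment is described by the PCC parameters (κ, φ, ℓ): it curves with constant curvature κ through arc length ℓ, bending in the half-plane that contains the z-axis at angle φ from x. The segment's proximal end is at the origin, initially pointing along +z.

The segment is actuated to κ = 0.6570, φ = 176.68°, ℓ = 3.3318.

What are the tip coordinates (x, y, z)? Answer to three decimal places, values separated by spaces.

-2.400 0.139 1.240

θ = κ·ℓ = 0.6570 × 3.3318 = 2.18899 rad
ρ = (1 − cos θ)/κ = (1 − -0.57957)/0.6570 = 2.40421
z = sin θ / κ = 0.81493/0.6570 = 1.24037
x = ρ cos φ = 2.40421 × cos(176.68°) = -2.40018
y = ρ sin φ = 2.40421 × sin(176.68°) = 0.13923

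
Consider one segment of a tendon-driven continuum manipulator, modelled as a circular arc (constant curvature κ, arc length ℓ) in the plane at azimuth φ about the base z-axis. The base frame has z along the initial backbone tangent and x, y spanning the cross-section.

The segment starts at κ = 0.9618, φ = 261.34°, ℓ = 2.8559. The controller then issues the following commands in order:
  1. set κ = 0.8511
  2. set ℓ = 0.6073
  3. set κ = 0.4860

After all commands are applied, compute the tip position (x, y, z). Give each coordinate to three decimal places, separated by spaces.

initial: κ=0.9618, φ=261.34°, ℓ=2.8559
cmd 1: set κ=0.8511 → (κ,φ,ℓ)=(0.8511,261.34°,2.8559) → tip=(-0.3110,-2.0417,0.7667)
cmd 2: set ℓ=0.6073 → (κ,φ,ℓ)=(0.8511,261.34°,0.6073) → tip=(-0.0231,-0.1517,0.5806)
cmd 3: set κ=0.4860 → (κ,φ,ℓ)=(0.4860,261.34°,0.6073) → tip=(-0.0134,-0.0880,0.5985)

-0.013 -0.088 0.599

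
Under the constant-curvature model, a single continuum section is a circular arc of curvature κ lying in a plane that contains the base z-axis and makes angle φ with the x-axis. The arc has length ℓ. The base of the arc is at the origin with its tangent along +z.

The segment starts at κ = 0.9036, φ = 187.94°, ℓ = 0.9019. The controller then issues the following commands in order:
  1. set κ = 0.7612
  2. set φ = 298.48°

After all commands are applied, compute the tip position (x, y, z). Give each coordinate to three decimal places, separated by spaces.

initial: κ=0.9036, φ=187.94°, ℓ=0.9019
cmd 1: set κ=0.7612 → (κ,φ,ℓ)=(0.7612,187.94°,0.9019) → tip=(-0.2948,-0.0411,0.8327)
cmd 2: set φ=298.48° → (κ,φ,ℓ)=(0.7612,298.48°,0.9019) → tip=(0.1419,-0.2616,0.8327)

0.142 -0.262 0.833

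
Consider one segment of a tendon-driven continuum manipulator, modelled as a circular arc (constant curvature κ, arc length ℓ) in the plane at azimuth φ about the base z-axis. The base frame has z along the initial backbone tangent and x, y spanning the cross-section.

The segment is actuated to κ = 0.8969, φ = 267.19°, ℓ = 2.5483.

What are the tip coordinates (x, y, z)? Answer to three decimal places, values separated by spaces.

θ = κ·ℓ = 0.8969 × 2.5483 = 2.28557 rad
ρ = (1 − cos θ)/κ = (1 − -0.65545)/0.8969 = 1.84574
z = sin θ / κ = 0.75524/0.8969 = 0.84206
x = ρ cos φ = 1.84574 × cos(267.19°) = -0.09049
y = ρ sin φ = 1.84574 × sin(267.19°) = -1.84352

-0.090 -1.844 0.842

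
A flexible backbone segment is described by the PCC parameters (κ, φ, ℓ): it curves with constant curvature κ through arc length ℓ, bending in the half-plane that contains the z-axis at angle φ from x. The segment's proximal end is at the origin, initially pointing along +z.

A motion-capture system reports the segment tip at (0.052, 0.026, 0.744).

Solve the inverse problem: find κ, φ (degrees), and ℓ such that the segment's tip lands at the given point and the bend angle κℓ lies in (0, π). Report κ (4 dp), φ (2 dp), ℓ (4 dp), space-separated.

0.2088 26.57 0.7470

ρ = √(x²+y²) = √(0.052² + 0.026²) = 0.05814
φ = atan2(y, x) mod 360° = atan2(0.026, 0.052) = 26.5651°
|p|² = ρ² + z² = 0.05814² + 0.744² = 0.55692
κ = 2ρ / |p|² = 2×0.05814 / 0.55692 = 0.20878
θ = 2·atan2(ρ, z) = 2·atan2(0.05814, 0.744) = 0.15597 rad
ℓ = θ/κ = 0.15597/0.20878 = 0.74702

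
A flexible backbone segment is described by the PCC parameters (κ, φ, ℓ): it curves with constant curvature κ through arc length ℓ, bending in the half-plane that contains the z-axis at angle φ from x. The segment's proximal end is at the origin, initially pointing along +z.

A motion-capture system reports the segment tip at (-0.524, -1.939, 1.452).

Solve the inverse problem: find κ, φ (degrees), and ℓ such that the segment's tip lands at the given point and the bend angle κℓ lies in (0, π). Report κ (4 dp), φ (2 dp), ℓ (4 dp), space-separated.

0.6540 254.88 2.8896

ρ = √(x²+y²) = √(-0.524² + -1.939²) = 2.00856
φ = atan2(y, x) mod 360° = atan2(-1.939, -0.524) = 254.8775°
|p|² = ρ² + z² = 2.00856² + 1.452² = 6.14260
κ = 2ρ / |p|² = 2×2.00856 / 6.14260 = 0.65398
θ = 2·atan2(ρ, z) = 2·atan2(2.00856, 1.452) = 1.88972 rad
ℓ = θ/κ = 1.88972/0.65398 = 2.88959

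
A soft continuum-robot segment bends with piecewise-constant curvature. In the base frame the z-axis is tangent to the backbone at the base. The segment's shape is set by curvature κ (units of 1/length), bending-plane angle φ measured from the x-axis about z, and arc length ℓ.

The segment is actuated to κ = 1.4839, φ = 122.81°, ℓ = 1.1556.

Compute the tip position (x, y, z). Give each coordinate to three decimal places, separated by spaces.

-0.418 0.648 0.667

θ = κ·ℓ = 1.4839 × 1.1556 = 1.71479 rad
ρ = (1 − cos θ)/κ = (1 − -0.14350)/1.4839 = 0.77061
z = sin θ / κ = 0.98965/1.4839 = 0.66693
x = ρ cos φ = 0.77061 × cos(122.81°) = -0.41756
y = ρ sin φ = 0.77061 × sin(122.81°) = 0.64767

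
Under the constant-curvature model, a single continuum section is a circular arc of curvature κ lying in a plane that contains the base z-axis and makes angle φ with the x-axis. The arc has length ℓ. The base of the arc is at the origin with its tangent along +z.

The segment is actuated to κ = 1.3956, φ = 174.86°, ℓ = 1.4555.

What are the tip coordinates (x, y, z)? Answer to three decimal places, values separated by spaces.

-1.031 0.093 0.642

θ = κ·ℓ = 1.3956 × 1.4555 = 2.03130 rad
ρ = (1 − cos θ)/κ = (1 − -0.44440)/1.3956 = 1.03496
z = sin θ / κ = 0.89583/1.3956 = 0.64190
x = ρ cos φ = 1.03496 × cos(174.86°) = -1.03080
y = ρ sin φ = 1.03496 × sin(174.86°) = 0.09272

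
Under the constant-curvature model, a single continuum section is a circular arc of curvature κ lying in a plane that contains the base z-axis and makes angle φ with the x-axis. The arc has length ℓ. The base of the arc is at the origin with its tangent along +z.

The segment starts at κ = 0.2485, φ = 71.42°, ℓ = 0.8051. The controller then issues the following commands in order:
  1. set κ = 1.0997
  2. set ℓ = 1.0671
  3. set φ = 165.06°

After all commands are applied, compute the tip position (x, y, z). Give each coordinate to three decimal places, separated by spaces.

initial: κ=0.2485, φ=71.42°, ℓ=0.8051
cmd 1: set κ=1.0997 → (κ,φ,ℓ)=(1.0997,71.42°,0.8051) → tip=(0.1063,0.3163,0.7040)
cmd 2: set ℓ=1.0671 → (κ,φ,ℓ)=(1.0997,71.42°,1.0671) → tip=(0.1776,0.5284,0.8385)
cmd 3: set φ=165.06° → (κ,φ,ℓ)=(1.0997,165.06°,1.0671) → tip=(-0.5386,0.1437,0.8385)

-0.539 0.144 0.839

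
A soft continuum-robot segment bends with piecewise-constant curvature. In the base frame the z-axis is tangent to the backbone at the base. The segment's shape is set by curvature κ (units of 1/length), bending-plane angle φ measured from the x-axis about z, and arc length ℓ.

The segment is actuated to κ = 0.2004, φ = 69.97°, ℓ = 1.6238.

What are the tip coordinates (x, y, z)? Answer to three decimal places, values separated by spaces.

0.090 0.246 1.595

θ = κ·ℓ = 0.2004 × 1.6238 = 0.32541 rad
ρ = (1 − cos θ)/κ = (1 − 0.94752)/0.2004 = 0.26188
z = sin θ / κ = 0.31970/0.2004 = 1.59529
x = ρ cos φ = 0.26188 × cos(69.97°) = 0.08970
y = ρ sin φ = 0.26188 × sin(69.97°) = 0.24604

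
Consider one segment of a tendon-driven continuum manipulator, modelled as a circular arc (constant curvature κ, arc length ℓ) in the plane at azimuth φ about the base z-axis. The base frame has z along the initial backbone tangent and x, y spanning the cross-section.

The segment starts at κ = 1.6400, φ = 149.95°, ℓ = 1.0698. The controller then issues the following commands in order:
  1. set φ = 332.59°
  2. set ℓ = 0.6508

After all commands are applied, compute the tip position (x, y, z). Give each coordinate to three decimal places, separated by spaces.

initial: κ=1.6400, φ=149.95°, ℓ=1.0698
cmd 1: set φ=332.59° → (κ,φ,ℓ)=(1.6400,332.59°,1.0698) → tip=(0.6402,-0.3320,0.5995)
cmd 2: set ℓ=0.6508 → (κ,φ,ℓ)=(1.6400,332.59°,0.6508) → tip=(0.2801,-0.1453,0.5341)

0.280 -0.145 0.534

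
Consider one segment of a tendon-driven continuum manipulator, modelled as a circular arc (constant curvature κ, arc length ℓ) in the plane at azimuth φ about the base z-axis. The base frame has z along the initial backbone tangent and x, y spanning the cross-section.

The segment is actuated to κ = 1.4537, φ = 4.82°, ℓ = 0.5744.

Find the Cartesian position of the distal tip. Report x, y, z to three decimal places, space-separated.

θ = κ·ℓ = 1.4537 × 0.5744 = 0.83501 rad
ρ = (1 − cos θ)/κ = (1 − 0.67117)/1.4537 = 0.22620
z = sin θ / κ = 0.74130/1.4537 = 0.50994
x = ρ cos φ = 0.22620 × cos(4.82°) = 0.22540
y = ρ sin φ = 0.22620 × sin(4.82°) = 0.01901

0.225 0.019 0.510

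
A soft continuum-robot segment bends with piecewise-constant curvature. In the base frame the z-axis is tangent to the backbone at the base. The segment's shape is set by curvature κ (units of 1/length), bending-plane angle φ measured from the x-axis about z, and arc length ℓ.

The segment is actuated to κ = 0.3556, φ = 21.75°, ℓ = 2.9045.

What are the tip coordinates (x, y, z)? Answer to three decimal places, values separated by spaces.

1.274 0.508 2.415

θ = κ·ℓ = 0.3556 × 2.9045 = 1.03284 rad
ρ = (1 − cos θ)/κ = (1 − 0.51238)/0.3556 = 1.37125
z = sin θ / κ = 0.85876/0.3556 = 2.41495
x = ρ cos φ = 1.37125 × cos(21.75°) = 1.27363
y = ρ sin φ = 1.37125 × sin(21.75°) = 0.50813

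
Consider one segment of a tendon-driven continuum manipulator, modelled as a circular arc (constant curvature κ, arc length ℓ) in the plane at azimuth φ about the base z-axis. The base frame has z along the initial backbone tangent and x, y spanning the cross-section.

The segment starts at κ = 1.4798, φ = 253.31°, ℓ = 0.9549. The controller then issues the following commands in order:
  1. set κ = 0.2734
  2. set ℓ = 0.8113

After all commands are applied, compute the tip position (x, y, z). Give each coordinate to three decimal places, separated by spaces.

-0.026 -0.086 0.805

initial: κ=1.4798, φ=253.31°, ℓ=0.9549
cmd 1: set κ=0.2734 → (κ,φ,ℓ)=(0.2734,253.31°,0.9549) → tip=(-0.0356,-0.1187,0.9441)
cmd 2: set ℓ=0.8113 → (κ,φ,ℓ)=(0.2734,253.31°,0.8113) → tip=(-0.0257,-0.0858,0.8047)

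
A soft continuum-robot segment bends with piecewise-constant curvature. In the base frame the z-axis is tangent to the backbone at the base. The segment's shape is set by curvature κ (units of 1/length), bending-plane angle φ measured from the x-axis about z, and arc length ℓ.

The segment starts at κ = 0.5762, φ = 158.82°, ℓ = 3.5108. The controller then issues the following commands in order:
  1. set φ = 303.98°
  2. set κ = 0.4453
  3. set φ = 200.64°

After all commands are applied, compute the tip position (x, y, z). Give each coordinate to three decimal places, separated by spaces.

-2.086 -0.786 2.246

initial: κ=0.5762, φ=158.82°, ℓ=3.5108
cmd 1: set φ=303.98° → (κ,φ,ℓ)=(0.5762,303.98°,3.5108) → tip=(1.3937,-2.0679,1.5611)
cmd 2: set κ=0.4453 → (κ,φ,ℓ)=(0.4453,303.98°,3.5108) → tip=(1.2458,-1.8483,2.2456)
cmd 3: set φ=200.64° → (κ,φ,ℓ)=(0.4453,200.64°,3.5108) → tip=(-2.0859,-0.7857,2.2456)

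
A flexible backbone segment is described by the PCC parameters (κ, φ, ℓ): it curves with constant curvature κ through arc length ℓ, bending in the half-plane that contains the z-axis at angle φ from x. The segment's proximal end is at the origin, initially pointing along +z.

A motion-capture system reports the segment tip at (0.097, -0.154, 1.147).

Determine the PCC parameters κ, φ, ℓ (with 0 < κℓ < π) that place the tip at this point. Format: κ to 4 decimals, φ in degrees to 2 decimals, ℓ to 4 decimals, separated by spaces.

0.2699 302.21 1.1662

ρ = √(x²+y²) = √(0.097² + -0.154²) = 0.18200
φ = atan2(y, x) mod 360° = atan2(-0.154, 0.097) = 302.2056°
|p|² = ρ² + z² = 0.18200² + 1.147² = 1.34873
κ = 2ρ / |p|² = 2×0.18200 / 1.34873 = 0.26989
θ = 2·atan2(ρ, z) = 2·atan2(0.18200, 1.147) = 0.31473 rad
ℓ = θ/κ = 0.31473/0.26989 = 1.16616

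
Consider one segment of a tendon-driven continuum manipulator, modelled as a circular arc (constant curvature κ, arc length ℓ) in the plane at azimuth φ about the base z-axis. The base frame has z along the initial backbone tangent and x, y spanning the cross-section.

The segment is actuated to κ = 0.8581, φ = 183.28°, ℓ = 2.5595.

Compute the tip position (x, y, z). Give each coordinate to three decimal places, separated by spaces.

θ = κ·ℓ = 0.8581 × 2.5595 = 2.19631 rad
ρ = (1 − cos θ)/κ = (1 − -0.58551)/0.8581 = 1.84770
z = sin θ / κ = 0.81066/0.8581 = 0.94472
x = ρ cos φ = 1.84770 × cos(183.28°) = -1.84467
y = ρ sin φ = 1.84770 × sin(183.28°) = -0.10572

-1.845 -0.106 0.945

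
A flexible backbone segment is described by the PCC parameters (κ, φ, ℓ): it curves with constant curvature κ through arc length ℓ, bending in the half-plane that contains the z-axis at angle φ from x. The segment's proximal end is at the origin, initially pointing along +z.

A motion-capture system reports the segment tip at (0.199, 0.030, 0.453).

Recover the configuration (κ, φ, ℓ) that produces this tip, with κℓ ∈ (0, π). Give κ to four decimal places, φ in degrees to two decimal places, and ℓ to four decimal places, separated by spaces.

ρ = √(x²+y²) = √(0.199² + 0.030²) = 0.20125
φ = atan2(y, x) mod 360° = atan2(0.030, 0.199) = 8.5730°
|p|² = ρ² + z² = 0.20125² + 0.453² = 0.24571
κ = 2ρ / |p|² = 2×0.20125 / 0.24571 = 1.63810
θ = 2·atan2(ρ, z) = 2·atan2(0.20125, 0.453) = 0.83614 rad
ℓ = θ/κ = 0.83614/1.63810 = 0.51043

1.6381 8.57 0.5104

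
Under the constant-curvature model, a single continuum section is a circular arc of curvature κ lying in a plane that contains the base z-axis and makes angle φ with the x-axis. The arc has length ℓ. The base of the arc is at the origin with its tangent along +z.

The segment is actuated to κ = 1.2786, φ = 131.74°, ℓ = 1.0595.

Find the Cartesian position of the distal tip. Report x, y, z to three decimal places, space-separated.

θ = κ·ℓ = 1.2786 × 1.0595 = 1.35468 rad
ρ = (1 − cos θ)/κ = (1 − 0.21444)/1.2786 = 0.61439
z = sin θ / κ = 0.97674/1.2786 = 0.76391
x = ρ cos φ = 0.61439 × cos(131.74°) = -0.40903
y = ρ sin φ = 0.61439 × sin(131.74°) = 0.45844

-0.409 0.458 0.764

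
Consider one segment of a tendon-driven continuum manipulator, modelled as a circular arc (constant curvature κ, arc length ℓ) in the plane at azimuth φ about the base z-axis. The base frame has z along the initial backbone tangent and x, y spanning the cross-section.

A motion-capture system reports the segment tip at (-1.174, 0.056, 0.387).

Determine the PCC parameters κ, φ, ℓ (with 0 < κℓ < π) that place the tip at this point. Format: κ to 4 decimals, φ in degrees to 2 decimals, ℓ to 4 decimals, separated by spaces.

1.5352 177.27 1.6320

ρ = √(x²+y²) = √(-1.174² + 0.056²) = 1.17533
φ = atan2(y, x) mod 360° = atan2(0.056, -1.174) = 177.2691°
|p|² = ρ² + z² = 1.17533² + 0.387² = 1.53118
κ = 2ρ / |p|² = 2×1.17533 / 1.53118 = 1.53520
θ = 2·atan2(ρ, z) = 2·atan2(1.17533, 0.387) = 2.50542 rad
ℓ = θ/κ = 2.50542/1.53520 = 1.63198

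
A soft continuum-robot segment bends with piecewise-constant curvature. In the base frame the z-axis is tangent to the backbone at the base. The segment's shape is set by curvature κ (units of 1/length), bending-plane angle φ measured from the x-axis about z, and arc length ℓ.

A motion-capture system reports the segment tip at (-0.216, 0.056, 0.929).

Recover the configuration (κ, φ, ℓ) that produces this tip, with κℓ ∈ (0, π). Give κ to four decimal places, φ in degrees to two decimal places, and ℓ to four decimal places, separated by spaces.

0.4889 165.47 0.9643

ρ = √(x²+y²) = √(-0.216² + 0.056²) = 0.22314
φ = atan2(y, x) mod 360° = atan2(0.056, -0.216) = 165.4655°
|p|² = ρ² + z² = 0.22314² + 0.929² = 0.91283
κ = 2ρ / |p|² = 2×0.22314 / 0.91283 = 0.48890
θ = 2·atan2(ρ, z) = 2·atan2(0.22314, 0.929) = 0.47146 rad
ℓ = θ/κ = 0.47146/0.48890 = 0.96433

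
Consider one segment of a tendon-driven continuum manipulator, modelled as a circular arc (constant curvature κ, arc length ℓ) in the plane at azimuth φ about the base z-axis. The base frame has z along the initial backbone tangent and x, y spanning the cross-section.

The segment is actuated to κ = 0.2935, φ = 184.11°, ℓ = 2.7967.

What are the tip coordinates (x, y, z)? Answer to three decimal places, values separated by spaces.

-1.082 -0.078 2.493

θ = κ·ℓ = 0.2935 × 2.7967 = 0.82083 rad
ρ = (1 − cos θ)/κ = (1 − 0.68161)/0.2935 = 1.08479
z = sin θ / κ = 0.73171/0.2935 = 2.49306
x = ρ cos φ = 1.08479 × cos(184.11°) = -1.08200
y = ρ sin φ = 1.08479 × sin(184.11°) = -0.07775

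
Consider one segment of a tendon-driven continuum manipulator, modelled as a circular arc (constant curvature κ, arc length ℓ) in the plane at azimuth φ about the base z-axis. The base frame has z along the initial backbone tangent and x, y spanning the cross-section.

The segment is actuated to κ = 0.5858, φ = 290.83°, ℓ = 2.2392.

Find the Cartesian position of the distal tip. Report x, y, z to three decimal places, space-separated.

θ = κ·ℓ = 0.5858 × 2.2392 = 1.31172 rad
ρ = (1 − cos θ)/κ = (1 − 0.25618)/0.5858 = 1.26974
z = sin θ / κ = 0.96663/0.5858 = 1.65010
x = ρ cos φ = 1.26974 × cos(290.83°) = 0.45152
y = ρ sin φ = 1.26974 × sin(290.83°) = -1.18675

0.452 -1.187 1.650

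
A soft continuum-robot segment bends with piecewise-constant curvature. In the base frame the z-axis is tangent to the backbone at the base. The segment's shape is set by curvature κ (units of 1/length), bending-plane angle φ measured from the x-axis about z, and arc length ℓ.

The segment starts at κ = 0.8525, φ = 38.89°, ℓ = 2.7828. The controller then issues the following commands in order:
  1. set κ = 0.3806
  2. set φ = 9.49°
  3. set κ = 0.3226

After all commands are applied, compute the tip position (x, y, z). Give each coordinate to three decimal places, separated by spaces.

1.151 0.192 2.424

initial: κ=0.8525, φ=38.89°, ℓ=2.7828
cmd 1: set κ=0.3806 → (κ,φ,ℓ)=(0.3806,38.89°,2.7828) → tip=(1.0437,0.8419,2.2909)
cmd 2: set φ=9.49° → (κ,φ,ℓ)=(0.3806,9.49°,2.7828) → tip=(1.3226,0.2211,2.2909)
cmd 3: set κ=0.3226 → (κ,φ,ℓ)=(0.3226,9.49°,2.7828) → tip=(1.1515,0.1925,2.4238)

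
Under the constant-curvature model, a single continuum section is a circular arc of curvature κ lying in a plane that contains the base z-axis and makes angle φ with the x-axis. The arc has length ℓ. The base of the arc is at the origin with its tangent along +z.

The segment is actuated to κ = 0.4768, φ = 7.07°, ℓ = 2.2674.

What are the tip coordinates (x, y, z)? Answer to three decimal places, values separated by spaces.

1.102 0.137 1.851

θ = κ·ℓ = 0.4768 × 2.2674 = 1.08110 rad
ρ = (1 − cos θ)/κ = (1 − 0.47036)/0.4768 = 1.11082
z = sin θ / κ = 0.88247/0.4768 = 1.85083
x = ρ cos φ = 1.11082 × cos(7.07°) = 1.10237
y = ρ sin φ = 1.11082 × sin(7.07°) = 0.13672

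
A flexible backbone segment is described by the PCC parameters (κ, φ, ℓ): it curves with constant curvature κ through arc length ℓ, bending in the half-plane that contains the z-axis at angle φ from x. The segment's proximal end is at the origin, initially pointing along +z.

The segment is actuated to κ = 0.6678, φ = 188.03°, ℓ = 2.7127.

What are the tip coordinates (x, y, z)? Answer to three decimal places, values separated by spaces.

-1.836 -0.259 1.454

θ = κ·ℓ = 0.6678 × 2.7127 = 1.81154 rad
ρ = (1 − cos θ)/κ = (1 − -0.23843)/0.6678 = 1.85449
z = sin θ / κ = 0.97116/0.6678 = 1.45427
x = ρ cos φ = 1.85449 × cos(188.03°) = -1.83630
y = ρ sin φ = 1.85449 × sin(188.03°) = -0.25906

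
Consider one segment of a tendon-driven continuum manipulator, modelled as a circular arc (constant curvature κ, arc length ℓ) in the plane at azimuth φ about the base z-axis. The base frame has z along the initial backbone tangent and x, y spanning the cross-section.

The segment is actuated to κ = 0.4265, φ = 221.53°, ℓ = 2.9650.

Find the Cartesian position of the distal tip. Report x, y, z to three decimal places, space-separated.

θ = κ·ℓ = 0.4265 × 2.9650 = 1.26457 rad
ρ = (1 − cos θ)/κ = (1 − 0.30146)/0.4265 = 1.63784
z = sin θ / κ = 0.95348/0.4265 = 2.23559
x = ρ cos φ = 1.63784 × cos(221.53°) = -1.22610
y = ρ sin φ = 1.63784 × sin(221.53°) = -1.08591

-1.226 -1.086 2.236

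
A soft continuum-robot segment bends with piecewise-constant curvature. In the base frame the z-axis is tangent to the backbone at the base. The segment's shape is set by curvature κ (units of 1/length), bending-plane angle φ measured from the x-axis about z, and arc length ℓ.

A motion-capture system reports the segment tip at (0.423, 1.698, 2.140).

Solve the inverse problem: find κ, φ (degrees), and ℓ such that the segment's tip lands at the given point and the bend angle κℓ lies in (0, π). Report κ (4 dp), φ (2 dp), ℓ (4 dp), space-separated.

ρ = √(x²+y²) = √(0.423² + 1.698²) = 1.74990
φ = atan2(y, x) mod 360° = atan2(1.698, 0.423) = 76.0114°
|p|² = ρ² + z² = 1.74990² + 2.140² = 7.64173
κ = 2ρ / |p|² = 2×1.74990 / 7.64173 = 0.45798
θ = 2·atan2(ρ, z) = 2·atan2(1.74990, 2.140) = 1.37089 rad
ℓ = θ/κ = 1.37089/0.45798 = 2.99332

0.4580 76.01 2.9933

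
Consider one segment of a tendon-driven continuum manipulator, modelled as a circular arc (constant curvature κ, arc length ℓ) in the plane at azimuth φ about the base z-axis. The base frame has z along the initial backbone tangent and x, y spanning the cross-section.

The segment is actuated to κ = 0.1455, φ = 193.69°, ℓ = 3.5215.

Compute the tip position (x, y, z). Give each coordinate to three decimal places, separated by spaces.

-0.858 -0.209 3.369

θ = κ·ℓ = 0.1455 × 3.5215 = 0.51238 rad
ρ = (1 − cos θ)/κ = (1 − 0.87158)/0.1455 = 0.88260
z = sin θ / κ = 0.49025/0.1455 = 3.36943
x = ρ cos φ = 0.88260 × cos(193.69°) = -0.85753
y = ρ sin φ = 0.88260 × sin(193.69°) = -0.20888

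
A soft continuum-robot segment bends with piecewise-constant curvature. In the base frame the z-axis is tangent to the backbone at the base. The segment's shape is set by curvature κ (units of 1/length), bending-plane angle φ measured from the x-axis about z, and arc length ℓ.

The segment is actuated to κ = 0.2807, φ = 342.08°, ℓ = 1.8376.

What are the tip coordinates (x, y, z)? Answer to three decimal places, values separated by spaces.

0.441 -0.143 1.757

θ = κ·ℓ = 0.2807 × 1.8376 = 0.51581 rad
ρ = (1 − cos θ)/κ = (1 − 0.86989)/0.2807 = 0.46351
z = sin θ / κ = 0.49324/0.2807 = 1.75719
x = ρ cos φ = 0.46351 × cos(342.08°) = 0.44103
y = ρ sin φ = 0.46351 × sin(342.08°) = -0.14262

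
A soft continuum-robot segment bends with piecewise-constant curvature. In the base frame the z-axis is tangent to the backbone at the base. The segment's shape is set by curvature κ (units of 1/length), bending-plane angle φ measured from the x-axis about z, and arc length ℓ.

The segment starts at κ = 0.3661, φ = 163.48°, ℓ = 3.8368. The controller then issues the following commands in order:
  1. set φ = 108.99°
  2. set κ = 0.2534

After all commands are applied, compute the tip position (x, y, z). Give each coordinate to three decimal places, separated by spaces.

-0.561 1.629 3.260

initial: κ=0.3661, φ=163.48°, ℓ=3.8368
cmd 1: set φ=108.99° → (κ,φ,ℓ)=(0.3661,108.99°,3.8368) → tip=(-0.7418,2.1557,2.6939)
cmd 2: set κ=0.2534 → (κ,φ,ℓ)=(0.2534,108.99°,3.8368) → tip=(-0.5606,1.6290,3.2603)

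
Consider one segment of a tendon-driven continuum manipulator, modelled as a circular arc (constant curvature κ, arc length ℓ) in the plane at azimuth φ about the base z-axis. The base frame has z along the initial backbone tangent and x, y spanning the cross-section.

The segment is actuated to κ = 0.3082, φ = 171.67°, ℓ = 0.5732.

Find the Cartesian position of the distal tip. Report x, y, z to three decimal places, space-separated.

-0.050 0.007 0.570

θ = κ·ℓ = 0.3082 × 0.5732 = 0.17666 rad
ρ = (1 − cos θ)/κ = (1 − 0.98444)/0.3082 = 0.05050
z = sin θ / κ = 0.17574/0.3082 = 0.57022
x = ρ cos φ = 0.05050 × cos(171.67°) = -0.04997
y = ρ sin φ = 0.05050 × sin(171.67°) = 0.00732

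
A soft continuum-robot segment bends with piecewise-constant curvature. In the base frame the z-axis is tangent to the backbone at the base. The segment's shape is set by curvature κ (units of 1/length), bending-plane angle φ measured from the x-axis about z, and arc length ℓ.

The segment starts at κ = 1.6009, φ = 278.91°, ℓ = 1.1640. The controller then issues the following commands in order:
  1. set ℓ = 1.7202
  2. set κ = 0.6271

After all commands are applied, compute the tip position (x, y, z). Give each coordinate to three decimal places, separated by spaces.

initial: κ=1.6009, φ=278.91°, ℓ=1.1640
cmd 1: set ℓ=1.7202 → (κ,φ,ℓ)=(1.6009,278.91°,1.7202) → tip=(0.1863,-1.1884,0.2362)
cmd 2: set κ=0.6271 → (κ,φ,ℓ)=(0.6271,278.91°,1.7202) → tip=(0.1303,-0.8311,1.4055)

0.130 -0.831 1.405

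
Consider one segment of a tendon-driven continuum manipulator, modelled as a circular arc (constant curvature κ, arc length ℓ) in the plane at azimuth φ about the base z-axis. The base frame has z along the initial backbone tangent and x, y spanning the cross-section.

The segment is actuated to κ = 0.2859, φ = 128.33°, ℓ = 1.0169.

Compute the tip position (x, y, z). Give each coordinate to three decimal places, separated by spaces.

θ = κ·ℓ = 0.2859 × 1.0169 = 0.29073 rad
ρ = (1 − cos θ)/κ = (1 − 0.95803)/0.2859 = 0.14678
z = sin θ / κ = 0.28665/0.2859 = 1.00263
x = ρ cos φ = 0.14678 × cos(128.33°) = -0.09103
y = ρ sin φ = 0.14678 × sin(128.33°) = 0.11515

-0.091 0.115 1.003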